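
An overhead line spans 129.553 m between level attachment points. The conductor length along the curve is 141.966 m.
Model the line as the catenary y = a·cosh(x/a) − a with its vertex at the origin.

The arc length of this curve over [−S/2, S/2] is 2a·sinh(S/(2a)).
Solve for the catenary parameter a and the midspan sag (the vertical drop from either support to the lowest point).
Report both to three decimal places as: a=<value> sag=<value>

seed: a₀ = √(S³/(24(L−S))) = √(129.553³/(24·12.413)) = 85.433306
iter 1: u=0.758211  f(a)=+3.617e-01  f'(a)=-3.076e-01  a ← 85.433306 − (+3.617e-01/-3.076e-01) = 86.609107
iter 2: u=0.747918  f(a)=+7.603e-03  f'(a)=-2.948e-01  a ← 86.609107 − (+7.603e-03/-2.948e-01) = 86.634894
iter 3: u=0.747695  f(a)=+3.519e-06  f'(a)=-2.946e-01  a ← 86.634894 − (+3.519e-06/-2.946e-01) = 86.634906
iter 4: u=0.747695  f(a)=+7.390e-13  f'(a)=-2.946e-01  a ← 86.634906 − (+7.390e-13/-2.946e-01) = 86.634906
converged: |Δa| < 1e-12 after 4 iterations
sag = a·(cosh(S/(2a)) − 1) = 86.634906·(cosh(0.747695) − 1) = 25.365957
T_max/T_min = cosh(S/(2a)) = 1.292791

a=86.635 sag=25.366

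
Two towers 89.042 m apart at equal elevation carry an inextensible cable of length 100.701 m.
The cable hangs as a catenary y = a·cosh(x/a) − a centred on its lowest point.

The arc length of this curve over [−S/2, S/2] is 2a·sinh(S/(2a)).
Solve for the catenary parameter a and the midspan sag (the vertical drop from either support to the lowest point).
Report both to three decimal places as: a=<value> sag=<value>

seed: a₀ = √(S³/(24(L−S))) = √(89.042³/(24·11.659)) = 50.229180
iter 1: u=0.886357  f(a)=+4.666e-01  f'(a)=-5.017e-01  a ← 50.229180 − (+4.666e-01/-5.017e-01) = 51.159227
iter 2: u=0.870244  f(a)=+1.328e-02  f'(a)=-4.736e-01  a ← 51.159227 − (+1.328e-02/-4.736e-01) = 51.187261
iter 3: u=0.869767  f(a)=+1.144e-05  f'(a)=-4.727e-01  a ← 51.187261 − (+1.144e-05/-4.727e-01) = 51.187286
iter 4: u=0.869767  f(a)=+8.484e-12  f'(a)=-4.727e-01  a ← 51.187286 − (+8.484e-12/-4.727e-01) = 51.187286
converged: |Δa| < 1e-12 after 4 iterations
sag = a·(cosh(S/(2a)) − 1) = 51.187286·(cosh(0.869767) − 1) = 20.613209
T_max/T_min = cosh(S/(2a)) = 1.402702

a=51.187 sag=20.613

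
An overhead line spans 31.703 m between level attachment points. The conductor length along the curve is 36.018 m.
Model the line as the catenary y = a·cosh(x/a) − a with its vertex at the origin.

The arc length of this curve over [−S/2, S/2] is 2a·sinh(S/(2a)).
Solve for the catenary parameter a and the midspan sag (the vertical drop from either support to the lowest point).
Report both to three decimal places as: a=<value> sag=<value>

a=17.888 sag=7.495

seed: a₀ = √(S³/(24(L−S))) = √(31.703³/(24·4.315)) = 17.541007
iter 1: u=0.903682  f(a)=+1.797e-01  f'(a)=-5.334e-01  a ← 17.541007 − (+1.797e-01/-5.334e-01) = 17.877846
iter 2: u=0.886656  f(a)=+5.305e-03  f'(a)=-5.023e-01  a ← 17.877846 − (+5.305e-03/-5.023e-01) = 17.888408
iter 3: u=0.886132  f(a)=+4.939e-06  f'(a)=-5.013e-01  a ← 17.888408 − (+4.939e-06/-5.013e-01) = 17.888418
iter 4: u=0.886132  f(a)=+4.292e-12  f'(a)=-5.013e-01  a ← 17.888418 − (+4.292e-12/-5.013e-01) = 17.888418
converged: |Δa| < 1e-12 after 4 iterations
sag = a·(cosh(S/(2a)) − 1) = 17.888418·(cosh(0.886132) − 1) = 7.495033
T_max/T_min = cosh(S/(2a)) = 1.418988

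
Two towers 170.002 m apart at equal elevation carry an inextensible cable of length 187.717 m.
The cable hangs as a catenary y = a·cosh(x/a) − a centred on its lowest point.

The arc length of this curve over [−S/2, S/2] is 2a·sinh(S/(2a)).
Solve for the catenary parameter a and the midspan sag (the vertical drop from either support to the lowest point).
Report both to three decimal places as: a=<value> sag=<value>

a=109.140 sag=34.808

seed: a₀ = √(S³/(24(L−S))) = √(170.002³/(24·17.715)) = 107.499105
iter 1: u=0.790714  f(a)=+5.621e-01  f'(a)=-3.507e-01  a ← 107.499105 − (+5.621e-01/-3.507e-01) = 109.102133
iter 2: u=0.779096  f(a)=+1.282e-02  f'(a)=-3.348e-01  a ← 109.102133 − (+1.282e-02/-3.348e-01) = 109.140422
iter 3: u=0.778822  f(a)=+7.014e-06  f'(a)=-3.345e-01  a ← 109.140422 − (+7.014e-06/-3.345e-01) = 109.140443
iter 4: u=0.778822  f(a)=+2.075e-12  f'(a)=-3.345e-01  a ← 109.140443 − (+2.075e-12/-3.345e-01) = 109.140443
converged: |Δa| < 1e-12 after 4 iterations
sag = a·(cosh(S/(2a)) − 1) = 109.140443·(cosh(0.778822) − 1) = 34.807653
T_max/T_min = cosh(S/(2a)) = 1.318925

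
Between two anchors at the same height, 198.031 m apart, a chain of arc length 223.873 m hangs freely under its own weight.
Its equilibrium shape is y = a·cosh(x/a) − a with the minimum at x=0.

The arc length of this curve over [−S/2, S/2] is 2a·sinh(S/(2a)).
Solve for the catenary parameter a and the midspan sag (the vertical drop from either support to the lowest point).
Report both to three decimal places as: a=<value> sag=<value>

seed: a₀ = √(S³/(24(L−S))) = √(198.031³/(24·25.842)) = 111.900258
iter 1: u=0.884855  f(a)=+1.031e+00  f'(a)=-4.991e-01  a ← 111.900258 − (+1.031e+00/-4.991e-01) = 113.965600
iter 2: u=0.868819  f(a)=+2.923e-02  f'(a)=-4.711e-01  a ← 113.965600 − (+2.923e-02/-4.711e-01) = 114.027640
iter 3: u=0.868346  f(a)=+2.502e-05  f'(a)=-4.703e-01  a ← 114.027640 − (+2.502e-05/-4.703e-01) = 114.027694
iter 4: u=0.868346  f(a)=+1.842e-11  f'(a)=-4.703e-01  a ← 114.027694 − (+1.842e-11/-4.703e-01) = 114.027694
converged: |Δa| < 1e-12 after 4 iterations
sag = a·(cosh(S/(2a)) − 1) = 114.027694·(cosh(0.868346) − 1) = 45.759962
T_max/T_min = cosh(S/(2a)) = 1.401306

a=114.028 sag=45.760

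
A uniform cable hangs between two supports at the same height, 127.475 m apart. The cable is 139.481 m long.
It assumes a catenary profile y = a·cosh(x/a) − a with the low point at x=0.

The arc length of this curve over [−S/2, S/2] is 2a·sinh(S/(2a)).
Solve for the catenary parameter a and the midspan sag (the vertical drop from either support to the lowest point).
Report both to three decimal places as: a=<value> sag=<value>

a=85.960 sag=24.733

seed: a₀ = √(S³/(24(L−S))) = √(127.475³/(24·12.006)) = 84.787678
iter 1: u=0.751731  f(a)=+3.438e-01  f'(a)=-2.995e-01  a ← 84.787678 − (+3.438e-01/-2.995e-01) = 85.935567
iter 2: u=0.741689  f(a)=+7.107e-03  f'(a)=-2.873e-01  a ← 85.935567 − (+7.107e-03/-2.873e-01) = 85.960308
iter 3: u=0.741476  f(a)=+3.179e-06  f'(a)=-2.870e-01  a ← 85.960308 − (+3.179e-06/-2.870e-01) = 85.960319
iter 4: u=0.741476  f(a)=+6.253e-13  f'(a)=-2.870e-01  a ← 85.960319 − (+6.253e-13/-2.870e-01) = 85.960319
converged: |Δa| < 1e-12 after 4 iterations
sag = a·(cosh(S/(2a)) − 1) = 85.960319·(cosh(0.741476) − 1) = 24.732562
T_max/T_min = cosh(S/(2a)) = 1.287721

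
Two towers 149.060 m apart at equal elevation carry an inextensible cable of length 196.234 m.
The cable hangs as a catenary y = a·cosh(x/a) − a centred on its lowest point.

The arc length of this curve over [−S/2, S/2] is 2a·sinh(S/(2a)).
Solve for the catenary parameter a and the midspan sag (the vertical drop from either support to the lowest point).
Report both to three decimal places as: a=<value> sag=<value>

a=56.487 sag=56.729

seed: a₀ = √(S³/(24(L−S))) = √(149.060³/(24·47.174)) = 54.085980
iter 1: u=1.377991  f(a)=+4.687e+00  f'(a)=-2.099e+00  a ← 54.085980 − (+4.687e+00/-2.099e+00) = 56.318925
iter 2: u=1.323356  f(a)=+3.059e-01  f'(a)=-1.833e+00  a ← 56.318925 − (+3.059e-01/-1.833e+00) = 56.485785
iter 3: u=1.319447  f(a)=+1.504e-03  f'(a)=-1.815e+00  a ← 56.485785 − (+1.504e-03/-1.815e+00) = 56.486613
iter 4: u=1.319428  f(a)=+3.675e-08  f'(a)=-1.815e+00  a ← 56.486613 − (+3.675e-08/-1.815e+00) = 56.486613
iter 5: u=1.319428  f(a)=-5.684e-14  f'(a)=-1.815e+00  a ← 56.486613 − (-5.684e-14/-1.815e+00) = 56.486613
converged: |Δa| < 1e-12 after 5 iterations
sag = a·(cosh(S/(2a)) − 1) = 56.486613·(cosh(1.319428) − 1) = 56.728594
T_max/T_min = cosh(S/(2a)) = 2.004284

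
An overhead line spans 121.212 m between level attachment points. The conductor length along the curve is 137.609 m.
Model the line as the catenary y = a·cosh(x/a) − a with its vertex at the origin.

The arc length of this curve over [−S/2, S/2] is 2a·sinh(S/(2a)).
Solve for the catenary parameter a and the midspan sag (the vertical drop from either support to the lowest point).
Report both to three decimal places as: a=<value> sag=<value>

seed: a₀ = √(S³/(24(L−S))) = √(121.212³/(24·16.397)) = 67.271422
iter 1: u=0.900917  f(a)=+6.784e-01  f'(a)=-5.282e-01  a ← 67.271422 − (+6.784e-01/-5.282e-01) = 68.555810
iter 2: u=0.884039  f(a)=+1.992e-02  f'(a)=-4.976e-01  a ← 68.555810 − (+1.992e-02/-4.976e-01) = 68.595836
iter 3: u=0.883523  f(a)=+1.832e-05  f'(a)=-4.967e-01  a ← 68.595836 − (+1.832e-05/-4.967e-01) = 68.595872
iter 4: u=0.883523  f(a)=+1.552e-11  f'(a)=-4.967e-01  a ← 68.595872 − (+1.552e-11/-4.967e-01) = 68.595872
converged: |Δa| < 1e-12 after 4 iterations
sag = a·(cosh(S/(2a)) − 1) = 68.595872·(cosh(0.883523) − 1) = 28.560975
T_max/T_min = cosh(S/(2a)) = 1.416366

a=68.596 sag=28.561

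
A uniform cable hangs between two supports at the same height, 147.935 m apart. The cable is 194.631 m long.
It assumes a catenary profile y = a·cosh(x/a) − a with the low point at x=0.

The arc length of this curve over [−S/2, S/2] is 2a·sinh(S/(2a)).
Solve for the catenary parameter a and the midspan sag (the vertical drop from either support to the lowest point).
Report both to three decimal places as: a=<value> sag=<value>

seed: a₀ = √(S³/(24(L−S))) = √(147.935³/(24·46.696)) = 53.747831
iter 1: u=1.376195  f(a)=+4.627e+00  f'(a)=-2.090e+00  a ← 53.747831 − (+4.627e+00/-2.090e+00) = 55.961813
iter 2: u=1.321750  f(a)=+3.012e-01  f'(a)=-1.826e+00  a ← 55.961813 − (+3.012e-01/-1.826e+00) = 56.126808
iter 3: u=1.317864  f(a)=+1.474e-03  f'(a)=-1.808e+00  a ← 56.126808 − (+1.474e-03/-1.808e+00) = 56.127623
iter 4: u=1.317845  f(a)=+3.565e-08  f'(a)=-1.808e+00  a ← 56.127623 − (+3.565e-08/-1.808e+00) = 56.127623
iter 5: u=1.317845  f(a)=-2.842e-14  f'(a)=-1.808e+00  a ← 56.127623 − (-2.842e-14/-1.808e+00) = 56.127623
converged: |Δa| < 1e-12 after 5 iterations
sag = a·(cosh(S/(2a)) − 1) = 56.127623·(cosh(1.317845) − 1) = 56.213895
T_max/T_min = cosh(S/(2a)) = 2.001537

a=56.128 sag=56.214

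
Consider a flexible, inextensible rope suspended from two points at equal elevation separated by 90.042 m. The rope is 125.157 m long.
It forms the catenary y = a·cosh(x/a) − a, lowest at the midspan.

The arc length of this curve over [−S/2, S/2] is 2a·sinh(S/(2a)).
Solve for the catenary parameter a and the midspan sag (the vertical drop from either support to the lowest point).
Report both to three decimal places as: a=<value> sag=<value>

seed: a₀ = √(S³/(24(L−S))) = √(90.042³/(24·35.115)) = 29.431727
iter 1: u=1.529676  f(a)=+4.345e+00  f'(a)=-2.993e+00  a ← 29.431727 − (+4.345e+00/-2.993e+00) = 30.883233
iter 2: u=1.457781  f(a)=+3.421e-01  f'(a)=-2.539e+00  a ← 30.883233 − (+3.421e-01/-2.539e+00) = 31.017976
iter 3: u=1.451449  f(a)=+2.521e-03  f'(a)=-2.502e+00  a ← 31.017976 − (+2.521e-03/-2.502e+00) = 31.018984
iter 4: u=1.451401  f(a)=+1.392e-07  f'(a)=-2.501e+00  a ← 31.018984 − (+1.392e-07/-2.501e+00) = 31.018984
iter 5: u=1.451401  f(a)=+2.842e-14  f'(a)=-2.501e+00  a ← 31.018984 − (+2.842e-14/-2.501e+00) = 31.018984
converged: |Δa| < 1e-12 after 5 iterations
sag = a·(cosh(S/(2a)) − 1) = 31.018984·(cosh(1.451401) − 1) = 38.825458
T_max/T_min = cosh(S/(2a)) = 2.251668

a=31.019 sag=38.825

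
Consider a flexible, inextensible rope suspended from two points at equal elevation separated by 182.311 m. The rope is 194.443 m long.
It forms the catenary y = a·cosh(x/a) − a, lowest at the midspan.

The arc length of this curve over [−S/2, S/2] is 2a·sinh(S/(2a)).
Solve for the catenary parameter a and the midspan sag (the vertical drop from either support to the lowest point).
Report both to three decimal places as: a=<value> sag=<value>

seed: a₀ = √(S³/(24(L−S))) = √(182.311³/(24·12.132)) = 144.260518
iter 1: u=0.631881  f(a)=+2.445e-01  f'(a)=-1.750e-01  a ← 144.260518 − (+2.445e-01/-1.750e-01) = 145.657683
iter 2: u=0.625820  f(a)=+3.598e-03  f'(a)=-1.699e-01  a ← 145.657683 − (+3.598e-03/-1.699e-01) = 145.678860
iter 3: u=0.625729  f(a)=+8.047e-07  f'(a)=-1.698e-01  a ← 145.678860 − (+8.047e-07/-1.698e-01) = 145.678864
iter 4: u=0.625729  f(a)=+0.000e+00  f'(a)=-1.698e-01  a ← 145.678864 − (+0.000e+00/-1.698e-01) = 145.678864
converged: |Δa| < 1e-12 after 4 iterations
sag = a·(cosh(S/(2a)) − 1) = 145.678864·(cosh(0.625729) − 1) = 29.462083
T_max/T_min = cosh(S/(2a)) = 1.202240

a=145.679 sag=29.462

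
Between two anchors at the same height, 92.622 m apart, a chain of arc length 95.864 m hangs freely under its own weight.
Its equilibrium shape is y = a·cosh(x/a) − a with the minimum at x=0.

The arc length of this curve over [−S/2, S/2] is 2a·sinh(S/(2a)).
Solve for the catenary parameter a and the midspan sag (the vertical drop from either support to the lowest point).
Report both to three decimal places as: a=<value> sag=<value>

a=101.582 sag=10.741

seed: a₀ = √(S³/(24(L−S))) = √(92.622³/(24·3.242)) = 101.055302
iter 1: u=0.458274  f(a)=+3.421e-02  f'(a)=-6.552e-02  a ← 101.055302 − (+3.421e-02/-6.552e-02) = 101.577492
iter 2: u=0.455918  f(a)=+2.670e-04  f'(a)=-6.450e-02  a ← 101.577492 − (+2.670e-04/-6.450e-02) = 101.581631
iter 3: u=0.455899  f(a)=+1.655e-08  f'(a)=-6.449e-02  a ← 101.581631 − (+1.655e-08/-6.449e-02) = 101.581632
iter 4: u=0.455899  f(a)=+0.000e+00  f'(a)=-6.449e-02  a ← 101.581632 − (+0.000e+00/-6.449e-02) = 101.581632
converged: |Δa| < 1e-12 after 4 iterations
sag = a·(cosh(S/(2a)) − 1) = 101.581632·(cosh(0.455899) − 1) = 10.740693
T_max/T_min = cosh(S/(2a)) = 1.105735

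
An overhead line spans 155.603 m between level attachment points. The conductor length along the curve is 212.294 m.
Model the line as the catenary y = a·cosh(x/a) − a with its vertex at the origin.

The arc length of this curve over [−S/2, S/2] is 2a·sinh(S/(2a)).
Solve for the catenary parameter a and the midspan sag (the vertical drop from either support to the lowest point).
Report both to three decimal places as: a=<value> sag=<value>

a=55.286 sag=64.396

seed: a₀ = √(S³/(24(L−S))) = √(155.603³/(24·56.691)) = 52.621627
iter 1: u=1.478508  f(a)=+6.529e+00  f'(a)=-2.664e+00  a ← 52.621627 − (+6.529e+00/-2.664e+00) = 55.072395
iter 2: u=1.412713  f(a)=+4.838e-01  f'(a)=-2.282e+00  a ← 55.072395 − (+4.838e-01/-2.282e+00) = 55.284360
iter 3: u=1.407297  f(a)=+3.127e-03  f'(a)=-2.253e+00  a ← 55.284360 − (+3.127e-03/-2.253e+00) = 55.285748
iter 4: u=1.407261  f(a)=+1.325e-07  f'(a)=-2.253e+00  a ← 55.285748 − (+1.325e-07/-2.253e+00) = 55.285748
iter 5: u=1.407261  f(a)=+0.000e+00  f'(a)=-2.253e+00  a ← 55.285748 − (+0.000e+00/-2.253e+00) = 55.285748
converged: |Δa| < 1e-12 after 5 iterations
sag = a·(cosh(S/(2a)) − 1) = 55.285748·(cosh(1.407261) − 1) = 64.395911
T_max/T_min = cosh(S/(2a)) = 2.164783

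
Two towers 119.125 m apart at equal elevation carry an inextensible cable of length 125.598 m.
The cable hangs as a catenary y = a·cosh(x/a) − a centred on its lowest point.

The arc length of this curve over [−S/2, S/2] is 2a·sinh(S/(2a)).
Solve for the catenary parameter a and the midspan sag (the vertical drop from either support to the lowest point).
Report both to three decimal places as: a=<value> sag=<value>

seed: a₀ = √(S³/(24(L−S))) = √(119.125³/(24·6.473)) = 104.314804
iter 1: u=0.570988  f(a)=+1.063e-01  f'(a)=-1.282e-01  a ← 104.314804 − (+1.063e-01/-1.282e-01) = 105.144310
iter 2: u=0.566483  f(a)=+1.282e-03  f'(a)=-1.251e-01  a ← 105.144310 − (+1.282e-03/-1.251e-01) = 105.154554
iter 3: u=0.566428  f(a)=+1.913e-07  f'(a)=-1.251e-01  a ← 105.154554 − (+1.913e-07/-1.251e-01) = 105.154555
iter 4: u=0.566428  f(a)=-1.421e-14  f'(a)=-1.251e-01  a ← 105.154555 − (-1.421e-14/-1.251e-01) = 105.154555
converged: |Δa| < 1e-12 after 4 iterations
sag = a·(cosh(S/(2a)) − 1) = 105.154555·(cosh(0.566428) − 1) = 17.324810
T_max/T_min = cosh(S/(2a)) = 1.164756

a=105.155 sag=17.325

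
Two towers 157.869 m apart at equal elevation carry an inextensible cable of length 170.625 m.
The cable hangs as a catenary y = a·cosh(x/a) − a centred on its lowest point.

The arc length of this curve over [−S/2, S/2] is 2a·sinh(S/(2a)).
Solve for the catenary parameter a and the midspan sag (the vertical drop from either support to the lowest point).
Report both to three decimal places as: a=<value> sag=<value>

seed: a₀ = √(S³/(24(L−S))) = √(157.869³/(24·12.756)) = 113.365892
iter 1: u=0.696281  f(a)=+3.128e-01  f'(a)=-2.361e-01  a ← 113.365892 − (+3.128e-01/-2.361e-01) = 114.690533
iter 2: u=0.688239  f(a)=+5.567e-03  f'(a)=-2.278e-01  a ← 114.690533 − (+5.567e-03/-2.278e-01) = 114.714971
iter 3: u=0.688092  f(a)=+1.834e-06  f'(a)=-2.277e-01  a ← 114.714971 − (+1.834e-06/-2.277e-01) = 114.714979
iter 4: u=0.688092  f(a)=+1.705e-13  f'(a)=-2.277e-01  a ← 114.714979 − (+1.705e-13/-2.277e-01) = 114.714979
converged: |Δa| < 1e-12 after 4 iterations
sag = a·(cosh(S/(2a)) − 1) = 114.714979·(cosh(0.688092) − 1) = 28.245677
T_max/T_min = cosh(S/(2a)) = 1.246225

a=114.715 sag=28.246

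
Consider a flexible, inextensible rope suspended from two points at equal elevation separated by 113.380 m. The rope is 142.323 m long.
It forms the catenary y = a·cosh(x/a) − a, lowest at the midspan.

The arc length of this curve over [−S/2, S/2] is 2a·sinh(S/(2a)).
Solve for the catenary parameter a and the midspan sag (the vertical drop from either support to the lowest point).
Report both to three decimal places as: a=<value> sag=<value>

seed: a₀ = √(S³/(24(L−S))) = √(113.380³/(24·28.943)) = 45.806519
iter 1: u=1.237597  f(a)=+2.299e+00  f'(a)=-1.468e+00  a ← 45.806519 − (+2.299e+00/-1.468e+00) = 47.372495
iter 2: u=1.196686  f(a)=+1.232e-01  f'(a)=-1.315e+00  a ← 47.372495 − (+1.232e-01/-1.315e+00) = 47.466176
iter 3: u=1.194324  f(a)=+3.977e-04  f'(a)=-1.306e+00  a ← 47.466176 − (+3.977e-04/-1.306e+00) = 47.466481
iter 4: u=1.194316  f(a)=+4.177e-09  f'(a)=-1.306e+00  a ← 47.466481 − (+4.177e-09/-1.306e+00) = 47.466481
iter 5: u=1.194316  f(a)=+0.000e+00  f'(a)=-1.306e+00  a ← 47.466481 − (+0.000e+00/-1.306e+00) = 47.466481
converged: |Δa| < 1e-12 after 5 iterations
sag = a·(cosh(S/(2a)) − 1) = 47.466481·(cosh(1.194316) − 1) = 38.073135
T_max/T_min = cosh(S/(2a)) = 1.802106

a=47.466 sag=38.073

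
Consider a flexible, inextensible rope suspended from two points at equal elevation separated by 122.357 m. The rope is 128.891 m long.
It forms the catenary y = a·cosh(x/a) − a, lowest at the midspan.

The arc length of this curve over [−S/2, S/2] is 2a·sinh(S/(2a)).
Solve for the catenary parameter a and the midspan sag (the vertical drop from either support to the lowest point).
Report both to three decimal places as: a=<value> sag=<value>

seed: a₀ = √(S³/(24(L−S))) = √(122.357³/(24·6.534)) = 108.080674
iter 1: u=0.566045  f(a)=+1.055e-01  f'(a)=-1.248e-01  a ← 108.080674 − (+1.055e-01/-1.248e-01) = 108.925666
iter 2: u=0.561654  f(a)=+1.250e-03  f'(a)=-1.219e-01  a ← 108.925666 − (+1.250e-03/-1.219e-01) = 108.935920
iter 3: u=0.561601  f(a)=+1.801e-07  f'(a)=-1.219e-01  a ← 108.935920 − (+1.801e-07/-1.219e-01) = 108.935922
iter 4: u=0.561601  f(a)=-2.842e-14  f'(a)=-1.219e-01  a ← 108.935922 − (-2.842e-14/-1.219e-01) = 108.935922
converged: |Δa| < 1e-12 after 4 iterations
sag = a·(cosh(S/(2a)) − 1) = 108.935922·(cosh(0.561601) − 1) = 17.635234
T_max/T_min = cosh(S/(2a)) = 1.161886

a=108.936 sag=17.635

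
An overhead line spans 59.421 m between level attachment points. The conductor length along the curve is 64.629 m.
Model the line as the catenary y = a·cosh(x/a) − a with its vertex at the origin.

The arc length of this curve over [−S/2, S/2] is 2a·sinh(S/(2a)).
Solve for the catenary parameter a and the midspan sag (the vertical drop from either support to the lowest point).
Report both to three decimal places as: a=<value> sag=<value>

a=41.498 sag=11.098

seed: a₀ = √(S³/(24(L−S))) = √(59.421³/(24·5.208)) = 40.970270
iter 1: u=0.725172  f(a)=+1.387e-01  f'(a)=-2.679e-01  a ← 40.970270 − (+1.387e-01/-2.679e-01) = 41.487954
iter 2: u=0.716124  f(a)=+2.672e-03  f'(a)=-2.576e-01  a ← 41.487954 − (+2.672e-03/-2.576e-01) = 41.498326
iter 3: u=0.715945  f(a)=+1.035e-06  f'(a)=-2.574e-01  a ← 41.498326 − (+1.035e-06/-2.574e-01) = 41.498330
iter 4: u=0.715944  f(a)=+1.705e-13  f'(a)=-2.574e-01  a ← 41.498330 − (+1.705e-13/-2.574e-01) = 41.498330
converged: |Δa| < 1e-12 after 4 iterations
sag = a·(cosh(S/(2a)) − 1) = 41.498330·(cosh(0.715944) − 1) = 11.097661
T_max/T_min = cosh(S/(2a)) = 1.267424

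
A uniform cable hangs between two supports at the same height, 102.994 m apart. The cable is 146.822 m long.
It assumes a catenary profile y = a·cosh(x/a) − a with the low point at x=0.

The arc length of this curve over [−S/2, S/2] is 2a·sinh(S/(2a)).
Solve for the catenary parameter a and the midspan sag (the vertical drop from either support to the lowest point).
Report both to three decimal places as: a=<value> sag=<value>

seed: a₀ = √(S³/(24(L−S))) = √(102.994³/(24·43.828)) = 32.228229
iter 1: u=1.597885  f(a)=+5.948e+00  f'(a)=-3.481e+00  a ← 32.228229 − (+5.948e+00/-3.481e+00) = 33.936978
iter 2: u=1.517430  f(a)=+5.058e-01  f'(a)=-2.912e+00  a ← 33.936978 − (+5.058e-01/-2.912e+00) = 34.110678
iter 3: u=1.509703  f(a)=+4.408e-03  f'(a)=-2.861e+00  a ← 34.110678 − (+4.408e-03/-2.861e+00) = 34.112219
iter 4: u=1.509635  f(a)=+3.414e-07  f'(a)=-2.861e+00  a ← 34.112219 − (+3.414e-07/-2.861e+00) = 34.112219
iter 5: u=1.509635  f(a)=+0.000e+00  f'(a)=-2.861e+00  a ← 34.112219 − (+0.000e+00/-2.861e+00) = 34.112219
converged: |Δa| < 1e-12 after 5 iterations
sag = a·(cosh(S/(2a)) − 1) = 34.112219·(cosh(1.509635) − 1) = 46.837261
T_max/T_min = cosh(S/(2a)) = 2.373035

a=34.112 sag=46.837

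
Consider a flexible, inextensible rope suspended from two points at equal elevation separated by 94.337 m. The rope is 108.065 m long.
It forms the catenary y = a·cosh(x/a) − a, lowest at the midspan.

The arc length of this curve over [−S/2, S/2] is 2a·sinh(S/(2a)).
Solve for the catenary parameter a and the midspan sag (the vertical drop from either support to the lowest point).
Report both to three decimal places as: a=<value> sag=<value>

a=51.546 sag=23.130

seed: a₀ = √(S³/(24(L−S))) = √(94.337³/(24·13.728)) = 50.479359
iter 1: u=0.934412  f(a)=+6.119e-01  f'(a)=-5.929e-01  a ← 50.479359 − (+6.119e-01/-5.929e-01) = 51.511446
iter 2: u=0.915690  f(a)=+1.927e-02  f'(a)=-5.561e-01  a ← 51.511446 − (+1.927e-02/-5.561e-01) = 51.546100
iter 3: u=0.915074  f(a)=+2.049e-05  f'(a)=-5.549e-01  a ← 51.546100 − (+2.049e-05/-5.549e-01) = 51.546137
iter 4: u=0.915073  f(a)=+2.321e-11  f'(a)=-5.549e-01  a ← 51.546137 − (+2.321e-11/-5.549e-01) = 51.546137
converged: |Δa| < 1e-12 after 4 iterations
sag = a·(cosh(S/(2a)) − 1) = 51.546137·(cosh(0.915073) − 1) = 23.129932
T_max/T_min = cosh(S/(2a)) = 1.448723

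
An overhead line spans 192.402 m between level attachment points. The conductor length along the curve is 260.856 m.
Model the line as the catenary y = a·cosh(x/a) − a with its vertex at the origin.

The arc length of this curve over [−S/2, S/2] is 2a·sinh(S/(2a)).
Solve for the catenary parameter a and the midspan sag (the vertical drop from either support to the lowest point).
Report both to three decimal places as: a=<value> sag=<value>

a=69.104 sag=78.500

seed: a₀ = √(S³/(24(L−S))) = √(192.402³/(24·68.454)) = 65.842959
iter 1: u=1.461067  f(a)=+7.689e+00  f'(a)=-2.558e+00  a ← 65.842959 − (+7.689e+00/-2.558e+00) = 68.848391
iter 2: u=1.397288  f(a)=+5.578e-01  f'(a)=-2.199e+00  a ← 68.848391 − (+5.578e-01/-2.199e+00) = 69.101997
iter 3: u=1.392159  f(a)=+3.443e-03  f'(a)=-2.172e+00  a ← 69.101997 − (+3.443e-03/-2.172e+00) = 69.103582
iter 4: u=1.392128  f(a)=+1.330e-07  f'(a)=-2.172e+00  a ← 69.103582 − (+1.330e-07/-2.172e+00) = 69.103582
iter 5: u=1.392128  f(a)=+5.684e-14  f'(a)=-2.172e+00  a ← 69.103582 − (+5.684e-14/-2.172e+00) = 69.103582
converged: |Δa| < 1e-12 after 5 iterations
sag = a·(cosh(S/(2a)) − 1) = 69.103582·(cosh(1.392128) − 1) = 78.499833
T_max/T_min = cosh(S/(2a)) = 2.135973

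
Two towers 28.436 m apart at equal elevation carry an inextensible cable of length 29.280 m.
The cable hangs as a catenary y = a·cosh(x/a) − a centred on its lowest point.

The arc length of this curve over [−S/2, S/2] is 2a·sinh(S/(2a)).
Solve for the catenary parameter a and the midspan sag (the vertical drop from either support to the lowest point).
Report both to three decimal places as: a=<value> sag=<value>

a=33.841 sag=3.031

seed: a₀ = √(S³/(24(L−S))) = √(28.436³/(24·0.844)) = 33.691932
iter 1: u=0.422000  f(a)=+7.547e-03  f'(a)=-5.100e-02  a ← 33.691932 − (+7.547e-03/-5.100e-02) = 33.839917
iter 2: u=0.420155  f(a)=+5.001e-05  f'(a)=-5.032e-02  a ← 33.839917 − (+5.001e-05/-5.032e-02) = 33.840911
iter 3: u=0.420142  f(a)=+2.229e-09  f'(a)=-5.032e-02  a ← 33.840911 − (+2.229e-09/-5.032e-02) = 33.840911
iter 4: u=0.420142  f(a)=+1.066e-14  f'(a)=-5.032e-02  a ← 33.840911 − (+1.066e-14/-5.032e-02) = 33.840911
converged: |Δa| < 1e-12 after 4 iterations
sag = a·(cosh(S/(2a)) − 1) = 33.840911·(cosh(0.420142) − 1) = 3.030987
T_max/T_min = cosh(S/(2a)) = 1.089566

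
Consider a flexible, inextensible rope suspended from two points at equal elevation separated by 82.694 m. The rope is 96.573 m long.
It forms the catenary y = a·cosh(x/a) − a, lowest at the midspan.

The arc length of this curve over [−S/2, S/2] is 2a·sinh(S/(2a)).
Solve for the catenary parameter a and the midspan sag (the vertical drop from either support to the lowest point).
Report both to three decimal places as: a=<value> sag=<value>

a=42.202 sag=21.927

seed: a₀ = √(S³/(24(L−S))) = √(82.694³/(24·13.879)) = 41.202758
iter 1: u=1.003501  f(a)=+7.158e-01  f'(a)=-7.440e-01  a ← 41.202758 − (+7.158e-01/-7.440e-01) = 42.164841
iter 2: u=0.980604  f(a)=+2.584e-02  f'(a)=-6.912e-01  a ← 42.164841 − (+2.584e-02/-6.912e-01) = 42.202224
iter 3: u=0.979735  f(a)=+3.646e-05  f'(a)=-6.892e-01  a ← 42.202224 − (+3.646e-05/-6.892e-01) = 42.202277
iter 4: u=0.979734  f(a)=+7.284e-11  f'(a)=-6.892e-01  a ← 42.202277 − (+7.284e-11/-6.892e-01) = 42.202277
iter 5: u=0.979734  f(a)=-1.421e-14  f'(a)=-6.892e-01  a ← 42.202277 − (-1.421e-14/-6.892e-01) = 42.202277
converged: |Δa| < 1e-12 after 5 iterations
sag = a·(cosh(S/(2a)) − 1) = 42.202277·(cosh(0.979734) − 1) = 21.927422
T_max/T_min = cosh(S/(2a)) = 1.519579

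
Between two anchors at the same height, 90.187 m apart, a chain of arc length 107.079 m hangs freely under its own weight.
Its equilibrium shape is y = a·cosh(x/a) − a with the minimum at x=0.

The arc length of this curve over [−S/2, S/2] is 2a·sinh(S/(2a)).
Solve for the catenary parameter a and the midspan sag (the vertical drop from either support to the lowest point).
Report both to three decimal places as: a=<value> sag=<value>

a=43.684 sag=25.416

seed: a₀ = √(S³/(24(L−S))) = √(90.187³/(24·16.892)) = 42.537284
iter 1: u=1.060094  f(a)=+9.750e-01  f'(a)=-8.871e-01  a ← 42.537284 − (+9.750e-01/-8.871e-01) = 43.636281
iter 2: u=1.033395  f(a)=+3.906e-02  f'(a)=-8.173e-01  a ← 43.636281 − (+3.906e-02/-8.173e-01) = 43.684073
iter 3: u=1.032264  f(a)=+6.850e-05  f'(a)=-8.145e-01  a ← 43.684073 − (+6.850e-05/-8.145e-01) = 43.684157
iter 4: u=1.032262  f(a)=+2.115e-10  f'(a)=-8.145e-01  a ← 43.684157 − (+2.115e-10/-8.145e-01) = 43.684157
iter 5: u=1.032262  f(a)=+0.000e+00  f'(a)=-8.145e-01  a ← 43.684157 − (+0.000e+00/-8.145e-01) = 43.684157
converged: |Δa| < 1e-12 after 5 iterations
sag = a·(cosh(S/(2a)) − 1) = 43.684157·(cosh(1.032262) − 1) = 25.415652
T_max/T_min = cosh(S/(2a)) = 1.581805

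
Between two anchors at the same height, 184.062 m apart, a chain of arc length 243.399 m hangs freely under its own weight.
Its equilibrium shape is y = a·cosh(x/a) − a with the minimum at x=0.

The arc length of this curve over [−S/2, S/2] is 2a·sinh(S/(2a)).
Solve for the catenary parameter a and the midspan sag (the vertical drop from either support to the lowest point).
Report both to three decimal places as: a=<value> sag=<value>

a=69.161 sag=70.818

seed: a₀ = √(S³/(24(L−S))) = √(184.062³/(24·59.337)) = 66.172538
iter 1: u=1.390773  f(a)=+6.010e+00  f'(a)=-2.165e+00  a ← 66.172538 − (+6.010e+00/-2.165e+00) = 68.948415
iter 2: u=1.334780  f(a)=+3.989e-01  f'(a)=-1.886e+00  a ← 68.948415 − (+3.989e-01/-1.886e+00) = 69.159857
iter 3: u=1.330700  f(a)=+2.033e-03  f'(a)=-1.867e+00  a ← 69.159857 − (+2.033e-03/-1.867e+00) = 69.160946
iter 4: u=1.330679  f(a)=+5.341e-08  f'(a)=-1.867e+00  a ← 69.160946 − (+5.341e-08/-1.867e+00) = 69.160946
iter 5: u=1.330679  f(a)=+0.000e+00  f'(a)=-1.867e+00  a ← 69.160946 − (+0.000e+00/-1.867e+00) = 69.160946
converged: |Δa| < 1e-12 after 5 iterations
sag = a·(cosh(S/(2a)) − 1) = 69.160946·(cosh(1.330679) − 1) = 70.817641
T_max/T_min = cosh(S/(2a)) = 2.023954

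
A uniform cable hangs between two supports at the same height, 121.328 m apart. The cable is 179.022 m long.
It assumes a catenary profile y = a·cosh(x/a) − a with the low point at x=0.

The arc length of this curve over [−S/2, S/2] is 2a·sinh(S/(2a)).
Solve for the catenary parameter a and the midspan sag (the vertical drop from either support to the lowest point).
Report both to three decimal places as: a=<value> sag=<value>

a=38.239 sag=59.098

seed: a₀ = √(S³/(24(L−S))) = √(121.328³/(24·57.694)) = 35.914565
iter 1: u=1.689120  f(a)=+8.812e+00  f'(a)=-4.228e+00  a ← 35.914565 − (+8.812e+00/-4.228e+00) = 37.998818
iter 2: u=1.596471  f(a)=+8.254e-01  f'(a)=-3.470e+00  a ← 37.998818 − (+8.254e-01/-3.470e+00) = 38.236671
iter 3: u=1.586540  f(a)=+8.892e-03  f'(a)=-3.396e+00  a ← 38.236671 − (+8.892e-03/-3.396e+00) = 38.239290
iter 4: u=1.586431  f(a)=+1.057e-06  f'(a)=-3.395e+00  a ← 38.239290 − (+1.057e-06/-3.395e+00) = 38.239290
iter 5: u=1.586431  f(a)=+0.000e+00  f'(a)=-3.395e+00  a ← 38.239290 − (+0.000e+00/-3.395e+00) = 38.239290
converged: |Δa| < 1e-12 after 5 iterations
sag = a·(cosh(S/(2a)) − 1) = 38.239290·(cosh(1.586431) − 1) = 59.097560
T_max/T_min = cosh(S/(2a)) = 2.545467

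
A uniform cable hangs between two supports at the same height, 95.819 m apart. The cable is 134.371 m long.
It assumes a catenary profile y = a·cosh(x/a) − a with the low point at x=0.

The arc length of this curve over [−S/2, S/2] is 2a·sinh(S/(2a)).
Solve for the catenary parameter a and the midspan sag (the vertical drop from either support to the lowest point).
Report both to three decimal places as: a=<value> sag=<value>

seed: a₀ = √(S³/(24(L−S))) = √(95.819³/(24·38.552)) = 30.835314
iter 1: u=1.553722  f(a)=+4.930e+00  f'(a)=-3.159e+00  a ← 30.835314 − (+4.930e+00/-3.159e+00) = 32.396127
iter 2: u=1.478865  f(a)=+3.990e-01  f'(a)=-2.666e+00  a ← 32.396127 − (+3.990e-01/-2.666e+00) = 32.545797
iter 3: u=1.472064  f(a)=+3.123e-03  f'(a)=-2.625e+00  a ← 32.545797 − (+3.123e-03/-2.625e+00) = 32.546987
iter 4: u=1.472010  f(a)=+1.946e-07  f'(a)=-2.624e+00  a ← 32.546987 − (+1.946e-07/-2.624e+00) = 32.546987
iter 5: u=1.472010  f(a)=+2.842e-14  f'(a)=-2.624e+00  a ← 32.546987 − (+2.842e-14/-2.624e+00) = 32.546987
converged: |Δa| < 1e-12 after 5 iterations
sag = a·(cosh(S/(2a)) − 1) = 32.546987·(cosh(1.472010) − 1) = 42.106866
T_max/T_min = cosh(S/(2a)) = 2.293725

a=32.547 sag=42.107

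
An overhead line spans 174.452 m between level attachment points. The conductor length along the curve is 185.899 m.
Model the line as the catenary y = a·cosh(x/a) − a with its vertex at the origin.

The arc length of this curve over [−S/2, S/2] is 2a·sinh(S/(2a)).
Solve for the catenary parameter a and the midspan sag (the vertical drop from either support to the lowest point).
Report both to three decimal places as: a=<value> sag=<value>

seed: a₀ = √(S³/(24(L−S))) = √(174.452³/(24·11.447)) = 139.015257
iter 1: u=0.627456  f(a)=+2.275e-01  f'(a)=-1.713e-01  a ← 139.015257 − (+2.275e-01/-1.713e-01) = 140.343387
iter 2: u=0.621518  f(a)=+3.301e-03  f'(a)=-1.663e-01  a ← 140.343387 − (+3.301e-03/-1.663e-01) = 140.363232
iter 3: u=0.621431  f(a)=+7.178e-07  f'(a)=-1.663e-01  a ← 140.363232 − (+7.178e-07/-1.663e-01) = 140.363237
iter 4: u=0.621431  f(a)=+2.842e-14  f'(a)=-1.663e-01  a ← 140.363237 − (+2.842e-14/-1.663e-01) = 140.363237
converged: |Δa| < 1e-12 after 4 iterations
sag = a·(cosh(S/(2a)) − 1) = 140.363237·(cosh(0.621431) − 1) = 27.985947
T_max/T_min = cosh(S/(2a)) = 1.199382

a=140.363 sag=27.986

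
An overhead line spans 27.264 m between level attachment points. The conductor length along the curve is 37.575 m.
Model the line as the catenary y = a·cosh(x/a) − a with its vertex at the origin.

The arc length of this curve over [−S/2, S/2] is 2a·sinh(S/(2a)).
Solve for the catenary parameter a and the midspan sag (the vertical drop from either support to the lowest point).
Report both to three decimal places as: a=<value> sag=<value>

seed: a₀ = √(S³/(24(L−S))) = √(27.264³/(24·10.311)) = 9.049578
iter 1: u=1.506369  f(a)=+1.235e+00  f'(a)=-2.840e+00  a ← 9.049578 − (+1.235e+00/-2.840e+00) = 9.484536
iter 2: u=1.437287  f(a)=+9.463e-02  f'(a)=-2.420e+00  a ← 9.484536 − (+9.463e-02/-2.420e+00) = 9.523643
iter 3: u=1.431385  f(a)=+6.574e-04  f'(a)=-2.386e+00  a ← 9.523643 − (+6.574e-04/-2.386e+00) = 9.523919
iter 4: u=1.431344  f(a)=+3.221e-08  f'(a)=-2.386e+00  a ← 9.523919 − (+3.221e-08/-2.386e+00) = 9.523919
iter 5: u=1.431344  f(a)=-7.105e-15  f'(a)=-2.386e+00  a ← 9.523919 − (-7.105e-15/-2.386e+00) = 9.523919
converged: |Δa| < 1e-12 after 5 iterations
sag = a·(cosh(S/(2a)) − 1) = 9.523919·(cosh(1.431344) − 1) = 11.539680
T_max/T_min = cosh(S/(2a)) = 2.211652

a=9.524 sag=11.540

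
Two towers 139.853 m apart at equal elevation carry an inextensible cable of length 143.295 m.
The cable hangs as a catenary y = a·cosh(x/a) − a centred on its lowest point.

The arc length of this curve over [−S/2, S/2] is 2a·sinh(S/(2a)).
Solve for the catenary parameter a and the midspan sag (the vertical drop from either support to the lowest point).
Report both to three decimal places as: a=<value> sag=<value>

seed: a₀ = √(S³/(24(L−S))) = √(139.853³/(24·3.442)) = 181.968672
iter 1: u=0.384278  f(a)=+2.550e-02  f'(a)=-3.839e-02  a ← 181.968672 − (+2.550e-02/-3.839e-02) = 182.632958
iter 2: u=0.382880  f(a)=+1.403e-04  f'(a)=-3.797e-02  a ← 182.632958 − (+1.403e-04/-3.797e-02) = 182.636653
iter 3: u=0.382872  f(a)=+4.301e-09  f'(a)=-3.797e-02  a ← 182.636653 − (+4.301e-09/-3.797e-02) = 182.636653
iter 4: u=0.382872  f(a)=+0.000e+00  f'(a)=-3.797e-02  a ← 182.636653 − (+0.000e+00/-3.797e-02) = 182.636653
converged: |Δa| < 1e-12 after 4 iterations
sag = a·(cosh(S/(2a)) − 1) = 182.636653·(cosh(0.382872) − 1) = 13.550786
T_max/T_min = cosh(S/(2a)) = 1.074195

a=182.637 sag=13.551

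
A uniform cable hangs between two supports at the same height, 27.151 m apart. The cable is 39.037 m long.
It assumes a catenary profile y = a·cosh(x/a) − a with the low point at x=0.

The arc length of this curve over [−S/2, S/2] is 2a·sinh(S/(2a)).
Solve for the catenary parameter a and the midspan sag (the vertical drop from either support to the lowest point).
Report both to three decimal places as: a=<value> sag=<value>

seed: a₀ = √(S³/(24(L−S))) = √(27.151³/(24·11.886)) = 8.376359
iter 1: u=1.620692  f(a)=+1.662e+00  f'(a)=-3.657e+00  a ← 8.376359 − (+1.662e+00/-3.657e+00) = 8.830925
iter 2: u=1.537268  f(a)=+1.449e-01  f'(a)=-3.045e+00  a ← 8.830925 − (+1.449e-01/-3.045e+00) = 8.878518
iter 3: u=1.529028  f(a)=+1.333e-03  f'(a)=-2.989e+00  a ← 8.878518 − (+1.333e-03/-2.989e+00) = 8.878964
iter 4: u=1.528951  f(a)=+1.152e-07  f'(a)=-2.988e+00  a ← 8.878964 − (+1.152e-07/-2.988e+00) = 8.878964
iter 5: u=1.528951  f(a)=-7.105e-15  f'(a)=-2.988e+00  a ← 8.878964 − (-7.105e-15/-2.988e+00) = 8.878964
converged: |Δa| < 1e-12 after 5 iterations
sag = a·(cosh(S/(2a)) − 1) = 8.878964·(cosh(1.528951) − 1) = 12.564166
T_max/T_min = cosh(S/(2a)) = 2.415049

a=8.879 sag=12.564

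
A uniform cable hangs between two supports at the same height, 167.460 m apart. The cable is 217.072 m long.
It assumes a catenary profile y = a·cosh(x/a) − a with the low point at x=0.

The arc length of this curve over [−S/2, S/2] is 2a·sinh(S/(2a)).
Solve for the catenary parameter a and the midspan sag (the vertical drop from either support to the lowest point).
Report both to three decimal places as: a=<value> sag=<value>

seed: a₀ = √(S³/(24(L−S))) = √(167.460³/(24·49.612)) = 62.801157
iter 1: u=1.333256  f(a)=+4.601e+00  f'(a)=-1.879e+00  a ← 62.801157 − (+4.601e+00/-1.879e+00) = 65.249338
iter 2: u=1.283231  f(a)=+2.827e-01  f'(a)=-1.655e+00  a ← 65.249338 − (+2.827e-01/-1.655e+00) = 65.420184
iter 3: u=1.279880  f(a)=+1.222e-03  f'(a)=-1.640e+00  a ← 65.420184 − (+1.222e-03/-1.640e+00) = 65.420929
iter 4: u=1.279866  f(a)=+2.305e-08  f'(a)=-1.640e+00  a ← 65.420929 − (+2.305e-08/-1.640e+00) = 65.420929
iter 5: u=1.279866  f(a)=-5.684e-14  f'(a)=-1.640e+00  a ← 65.420929 − (-5.684e-14/-1.640e+00) = 65.420929
converged: |Δa| < 1e-12 after 5 iterations
sag = a·(cosh(S/(2a)) − 1) = 65.420929·(cosh(1.279866) − 1) = 61.306973
T_max/T_min = cosh(S/(2a)) = 1.937116

a=65.421 sag=61.307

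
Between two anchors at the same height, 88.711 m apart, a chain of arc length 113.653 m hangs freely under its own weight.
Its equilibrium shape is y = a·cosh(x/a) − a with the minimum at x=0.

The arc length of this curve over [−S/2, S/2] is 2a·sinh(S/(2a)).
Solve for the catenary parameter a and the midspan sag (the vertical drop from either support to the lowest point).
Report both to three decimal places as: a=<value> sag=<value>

a=35.506 sag=31.501

seed: a₀ = √(S³/(24(L−S))) = √(88.711³/(24·24.942)) = 34.150334
iter 1: u=1.298831  f(a)=+2.190e+00  f'(a)=-1.722e+00  a ← 34.150334 − (+2.190e+00/-1.722e+00) = 35.421962
iter 2: u=1.252203  f(a)=+1.283e-01  f'(a)=-1.526e+00  a ← 35.421962 − (+1.283e-01/-1.526e+00) = 35.506023
iter 3: u=1.249239  f(a)=+5.006e-04  f'(a)=-1.514e+00  a ← 35.506023 − (+5.006e-04/-1.514e+00) = 35.506354
iter 4: u=1.249227  f(a)=+7.689e-09  f'(a)=-1.514e+00  a ← 35.506354 − (+7.689e-09/-1.514e+00) = 35.506354
iter 5: u=1.249227  f(a)=+1.421e-14  f'(a)=-1.514e+00  a ← 35.506354 − (+1.421e-14/-1.514e+00) = 35.506354
converged: |Δa| < 1e-12 after 5 iterations
sag = a·(cosh(S/(2a)) − 1) = 35.506354·(cosh(1.249227) − 1) = 31.500752
T_max/T_min = cosh(S/(2a)) = 1.887186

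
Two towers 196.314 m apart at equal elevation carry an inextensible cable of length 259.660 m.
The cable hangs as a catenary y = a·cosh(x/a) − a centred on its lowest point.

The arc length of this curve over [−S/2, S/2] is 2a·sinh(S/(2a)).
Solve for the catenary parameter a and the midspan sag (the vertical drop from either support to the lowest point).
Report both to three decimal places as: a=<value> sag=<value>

a=73.733 sag=75.573

seed: a₀ = √(S³/(24(L−S))) = √(196.314³/(24·63.346)) = 70.544261
iter 1: u=1.391424  f(a)=+6.422e+00  f'(a)=-2.169e+00  a ← 70.544261 − (+6.422e+00/-2.169e+00) = 73.505919
iter 2: u=1.335362  f(a)=+4.266e-01  f'(a)=-1.889e+00  a ← 73.505919 − (+4.266e-01/-1.889e+00) = 73.731731
iter 3: u=1.331272  f(a)=+2.178e-03  f'(a)=-1.870e+00  a ← 73.731731 − (+2.178e-03/-1.870e+00) = 73.732896
iter 4: u=1.331251  f(a)=+5.744e-08  f'(a)=-1.870e+00  a ← 73.732896 − (+5.744e-08/-1.870e+00) = 73.732896
iter 5: u=1.331251  f(a)=+0.000e+00  f'(a)=-1.870e+00  a ← 73.732896 − (+0.000e+00/-1.870e+00) = 73.732896
converged: |Δa| < 1e-12 after 5 iterations
sag = a·(cosh(S/(2a)) − 1) = 73.732896·(cosh(1.331251) − 1) = 75.573396
T_max/T_min = cosh(S/(2a)) = 2.024962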